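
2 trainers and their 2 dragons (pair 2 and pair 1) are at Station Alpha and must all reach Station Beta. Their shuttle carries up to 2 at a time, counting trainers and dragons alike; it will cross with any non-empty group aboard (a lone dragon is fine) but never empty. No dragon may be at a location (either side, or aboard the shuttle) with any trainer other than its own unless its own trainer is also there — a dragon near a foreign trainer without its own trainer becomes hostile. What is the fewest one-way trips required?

5

Counting alone: each trip to Station Beta takes at most 2 across and each return brings at least 1 back, so after t trips out (and t−1 returns) at most 2t − (t−1) of the 4 are across; that first reaches 4 at t = 3, so at least 5 crossings are needed.
The plan below uses exactly 5 crossings, so it is optimal:
1. dragon 2 and trainer 2 cross → Station Beta.
2. trainer 2 crosses ← Station Alpha.
3. trainer 1 and trainer 2 cross → Station Beta.
4. trainer 1 crosses ← Station Alpha.
5. dragon 1 and trainer 1 cross → Station Beta.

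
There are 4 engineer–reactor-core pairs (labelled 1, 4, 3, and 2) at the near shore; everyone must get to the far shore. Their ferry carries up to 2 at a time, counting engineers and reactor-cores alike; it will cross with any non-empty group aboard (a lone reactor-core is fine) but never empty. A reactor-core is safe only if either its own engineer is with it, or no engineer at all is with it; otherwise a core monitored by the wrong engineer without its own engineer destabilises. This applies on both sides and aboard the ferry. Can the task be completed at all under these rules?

Following every safe sequence of crossings from the start, the most of the 8 that can be at the far shore as the ferry arrives there on crossings 1, 3, 5 is 2, 3, 4 respectively; the best ever achieved is 4 of 8.
From crossing 7 on, no configuration arises that was not already reachable earlier: only 44 distinct safe configurations (who is on which side, and where the ferry is) can ever be reached, none of them has everyone across, and every continuation just revisits them. So no valid plan exists.

No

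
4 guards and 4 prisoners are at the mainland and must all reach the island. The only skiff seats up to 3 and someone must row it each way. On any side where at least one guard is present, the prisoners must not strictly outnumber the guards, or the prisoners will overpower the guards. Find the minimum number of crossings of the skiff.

Counting alone: each trip to the island takes at most 3 across and each return brings at least 1 back, so after t trips out (and t−1 returns) at most 3t − (t−1) of the 8 are across; that first reaches 8 at t = 4, so at least 7 crossings are needed.
The safety rule pushes this higher. Following every safe sequence of crossings, the most of the 8 that can be at the island as the skiff arrives there on crossing 7 is 7 — never all 8.
So no plan with fewer than 9 crossings exists, and this one achieves 9:
1. 2 prisoners → the island.  (the mainland: 4G 2P; the island: 0G 2P)
2. 1 prisoner ← the mainland.  (the mainland: 4G 3P; the island: 0G 1P)
3. 3 prisoners → the island.  (the mainland: 4G 0P; the island: 0G 4P)
4. 1 prisoner ← the mainland.  (the mainland: 4G 1P; the island: 0G 3P)
5. 3 guards → the island.  (the mainland: 1G 1P; the island: 3G 3P)
6. 1 guard and 1 prisoner ← the mainland.  (the mainland: 2G 2P; the island: 2G 2P)
7. 2 guards → the island.  (the mainland: 0G 2P; the island: 4G 2P)
8. 1 prisoner ← the mainland.  (the mainland: 0G 3P; the island: 4G 1P)
9. 3 prisoners → the island.  (the mainland: 0G 0P; the island: 4G 4P)

9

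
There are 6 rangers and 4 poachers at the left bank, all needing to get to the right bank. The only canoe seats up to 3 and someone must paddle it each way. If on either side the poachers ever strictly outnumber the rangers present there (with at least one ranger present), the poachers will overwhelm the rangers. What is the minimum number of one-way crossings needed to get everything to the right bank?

Counting alone: each trip to the right bank takes at most 3 across and each return brings at least 1 back, so after t trips out (and t−1 returns) at most 3t − (t−1) of the 10 are across; that first reaches 10 at t = 5, so at least 9 crossings are needed.
The plan below uses exactly 9 crossings, so it is optimal:
1. 2 poachers → the right bank.  (the left bank: 6R 2P; the right bank: 0R 2P)
2. 1 poacher ← the left bank.  (the left bank: 6R 3P; the right bank: 0R 1P)
3. 3 poachers → the right bank.  (the left bank: 6R 0P; the right bank: 0R 4P)
4. 1 poacher ← the left bank.  (the left bank: 6R 1P; the right bank: 0R 3P)
5. 3 rangers → the right bank.  (the left bank: 3R 1P; the right bank: 3R 3P)
6. 1 poacher ← the left bank.  (the left bank: 3R 2P; the right bank: 3R 2P)
7. 1 ranger and 2 poachers → the right bank.  (the left bank: 2R 0P; the right bank: 4R 4P)
8. 1 poacher ← the left bank.  (the left bank: 2R 1P; the right bank: 4R 3P)
9. 2 rangers and 1 poacher → the right bank.  (the left bank: 0R 0P; the right bank: 6R 4P)

9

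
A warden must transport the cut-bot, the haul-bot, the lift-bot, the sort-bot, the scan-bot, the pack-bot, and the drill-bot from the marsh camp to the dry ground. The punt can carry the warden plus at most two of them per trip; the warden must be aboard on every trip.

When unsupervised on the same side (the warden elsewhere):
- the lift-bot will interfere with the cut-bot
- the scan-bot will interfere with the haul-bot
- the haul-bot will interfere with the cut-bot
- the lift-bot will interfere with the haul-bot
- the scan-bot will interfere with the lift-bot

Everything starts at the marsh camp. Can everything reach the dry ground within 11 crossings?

Yes

Yes — this plan uses 11 crossings (≤ 11):
1. Warden goes to the dry ground with the haul-bot and the lift-bot.  [the marsh camp: the cut-bot, the drill-bot, the pack-bot, the scan-bot, the sort-bot | the dry ground: the haul-bot, the lift-bot]
2. Warden goes back to the marsh camp with the haul-bot.  [the marsh camp: the cut-bot, the drill-bot, the haul-bot, the pack-bot, the scan-bot, the sort-bot | the dry ground: the lift-bot]
3. Warden goes to the dry ground with the cut-bot and the scan-bot.  [the marsh camp: the drill-bot, the haul-bot, the pack-bot, the sort-bot | the dry ground: the cut-bot, the lift-bot, the scan-bot]
4. Warden goes back to the marsh camp with the lift-bot.  [the marsh camp: the drill-bot, the haul-bot, the lift-bot, the pack-bot, the sort-bot | the dry ground: the cut-bot, the scan-bot]
5. Warden goes to the dry ground with the haul-bot and the sort-bot.  [the marsh camp: the drill-bot, the lift-bot, the pack-bot | the dry ground: the cut-bot, the haul-bot, the scan-bot, the sort-bot]
6. Warden goes back to the marsh camp with the haul-bot.  [the marsh camp: the drill-bot, the haul-bot, the lift-bot, the pack-bot | the dry ground: the cut-bot, the scan-bot, the sort-bot]
7. Warden goes to the dry ground with the haul-bot and the pack-bot.  [the marsh camp: the drill-bot, the lift-bot | the dry ground: the cut-bot, the haul-bot, the pack-bot, the scan-bot, the sort-bot]
8. Warden goes back to the marsh camp with the haul-bot.  [the marsh camp: the drill-bot, the haul-bot, the lift-bot | the dry ground: the cut-bot, the pack-bot, the scan-bot, the sort-bot]
9. Warden goes to the dry ground with the drill-bot and the haul-bot.  [the marsh camp: the lift-bot | the dry ground: the cut-bot, the drill-bot, the haul-bot, the pack-bot, the scan-bot, the sort-bot]
10. Warden goes back to the marsh camp with the haul-bot.  [the marsh camp: the haul-bot, the lift-bot | the dry ground: the cut-bot, the drill-bot, the pack-bot, the scan-bot, the sort-bot]
11. Warden goes to the dry ground with the haul-bot and the lift-bot.  [the marsh camp: — | the dry ground: the cut-bot, the drill-bot, the haul-bot, the lift-bot, the pack-bot, the scan-bot, the sort-bot]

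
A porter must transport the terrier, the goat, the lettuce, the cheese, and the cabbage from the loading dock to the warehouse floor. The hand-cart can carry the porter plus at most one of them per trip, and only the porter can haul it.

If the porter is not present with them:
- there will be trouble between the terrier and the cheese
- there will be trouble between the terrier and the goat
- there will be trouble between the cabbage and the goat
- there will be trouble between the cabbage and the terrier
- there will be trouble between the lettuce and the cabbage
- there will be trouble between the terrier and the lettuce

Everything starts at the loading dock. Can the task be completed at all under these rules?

No

Whatever the first load, the items left behind include a forbidden pair without the porter. No opening move is safe, so no plan exists.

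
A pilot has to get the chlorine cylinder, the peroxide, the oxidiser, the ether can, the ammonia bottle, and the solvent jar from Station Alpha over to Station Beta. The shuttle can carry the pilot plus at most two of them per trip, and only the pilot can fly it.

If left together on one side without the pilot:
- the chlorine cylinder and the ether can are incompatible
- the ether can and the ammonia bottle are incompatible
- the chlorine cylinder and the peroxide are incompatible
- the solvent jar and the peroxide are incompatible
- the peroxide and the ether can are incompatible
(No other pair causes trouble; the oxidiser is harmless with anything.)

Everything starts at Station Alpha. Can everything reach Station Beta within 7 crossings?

No

Counting alone: the pilot can take at most 2 across per trip to Station Beta, so moving all 6 needs at least 3 loaded trips out, with a return between consecutive ones — at least 5 crossings.
The safety rule pushes this higher. Following every safe sequence of crossings, the most of the 6 that can be at Station Beta as the shuttle arrives there on crossings 5, 7 is 4, 5 respectively — never all 6.
So the move cannot be finished within 7 crossings. (The shortest complete plan takes 9:)
1. Pilot goes to Station Beta with the ether can and the peroxide.
2. Pilot goes back to Station Alpha with the peroxide.
3. Pilot goes to Station Beta with the chlorine cylinder and the solvent jar.
4. Pilot goes back to Station Alpha with the chlorine cylinder.
5. Pilot goes to Station Beta with the chlorine cylinder and the oxidiser.
6. Pilot goes back to Station Alpha with the chlorine cylinder.
7. Pilot goes to Station Beta with the ammonia bottle and the chlorine cylinder.
8. Pilot goes back to Station Alpha with the ether can.
9. Pilot goes to Station Beta with the ether can and the peroxide.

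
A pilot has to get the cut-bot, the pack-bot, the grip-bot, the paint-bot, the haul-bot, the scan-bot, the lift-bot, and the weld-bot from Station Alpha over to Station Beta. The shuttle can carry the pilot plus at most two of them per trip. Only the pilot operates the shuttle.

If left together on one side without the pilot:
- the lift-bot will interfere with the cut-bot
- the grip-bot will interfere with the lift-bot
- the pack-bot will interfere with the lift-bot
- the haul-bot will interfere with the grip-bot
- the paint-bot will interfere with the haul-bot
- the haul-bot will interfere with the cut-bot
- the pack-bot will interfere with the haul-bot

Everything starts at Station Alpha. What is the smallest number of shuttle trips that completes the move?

Counting alone: the pilot can take at most 2 across per trip to Station Beta, so moving all 8 needs at least 4 loaded trips out, with a return between consecutive ones — at least 7 crossings.
The safety rule pushes this higher. Following every safe sequence of crossings, the most of the 8 that can be at Station Beta as the shuttle arrives there on crossing 7 is 6 — never all 8.
So no plan with fewer than 9 crossings exists, and this one achieves 9:
1. Pilot goes to Station Beta with the haul-bot and the lift-bot.  [Station Alpha: the cut-bot, the grip-bot, the pack-bot, the paint-bot, the scan-bot, the weld-bot | Station Beta: the haul-bot, the lift-bot]
2. Pilot goes back to Station Alpha alone.  [Station Alpha: the cut-bot, the grip-bot, the pack-bot, the paint-bot, the scan-bot, the weld-bot | Station Beta: the haul-bot, the lift-bot]
3. Pilot goes to Station Beta with the cut-bot and the pack-bot.  [Station Alpha: the grip-bot, the paint-bot, the scan-bot, the weld-bot | Station Beta: the cut-bot, the haul-bot, the lift-bot, the pack-bot]
4. Pilot goes back to Station Alpha with the haul-bot and the lift-bot.  [Station Alpha: the grip-bot, the haul-bot, the lift-bot, the paint-bot, the scan-bot, the weld-bot | Station Beta: the cut-bot, the pack-bot]
5. Pilot goes to Station Beta with the grip-bot and the paint-bot.  [Station Alpha: the haul-bot, the lift-bot, the scan-bot, the weld-bot | Station Beta: the cut-bot, the grip-bot, the pack-bot, the paint-bot]
6. Pilot goes back to Station Alpha alone.  [Station Alpha: the haul-bot, the lift-bot, the scan-bot, the weld-bot | Station Beta: the cut-bot, the grip-bot, the pack-bot, the paint-bot]
7. Pilot goes to Station Beta with the scan-bot and the weld-bot.  [Station Alpha: the haul-bot, the lift-bot | Station Beta: the cut-bot, the grip-bot, the pack-bot, the paint-bot, the scan-bot, the weld-bot]
8. Pilot goes back to Station Alpha alone.  [Station Alpha: the haul-bot, the lift-bot | Station Beta: the cut-bot, the grip-bot, the pack-bot, the paint-bot, the scan-bot, the weld-bot]
9. Pilot goes to Station Beta with the haul-bot and the lift-bot.  [Station Alpha: — | Station Beta: the cut-bot, the grip-bot, the haul-bot, the lift-bot, the pack-bot, the paint-bot, the scan-bot, the weld-bot]

9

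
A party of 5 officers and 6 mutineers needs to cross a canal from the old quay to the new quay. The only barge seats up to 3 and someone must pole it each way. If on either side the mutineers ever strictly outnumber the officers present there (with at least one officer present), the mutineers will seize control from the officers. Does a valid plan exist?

The mutineers already outnumber the officers at the old quay before anyone moves, so the starting position itself is disallowed.

No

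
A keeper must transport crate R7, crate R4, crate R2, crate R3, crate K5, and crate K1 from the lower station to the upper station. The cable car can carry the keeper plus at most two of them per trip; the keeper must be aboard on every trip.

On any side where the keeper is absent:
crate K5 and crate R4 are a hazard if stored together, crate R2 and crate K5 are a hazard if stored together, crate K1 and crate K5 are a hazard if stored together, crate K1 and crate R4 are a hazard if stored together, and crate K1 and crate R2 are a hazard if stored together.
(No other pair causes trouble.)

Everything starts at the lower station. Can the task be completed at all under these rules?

1. Keeper goes to the upper station with crate K1 and crate K5.  [the lower station: crate R2, crate R3, crate R4, crate R7 | the upper station: crate K1, crate K5]
2. Keeper goes back to the lower station with crate K5.  [the lower station: crate K5, crate R2, crate R3, crate R4, crate R7 | the upper station: crate K1]
3. Keeper goes to the upper station with crate K5 and crate R7.  [the lower station: crate R2, crate R3, crate R4 | the upper station: crate K1, crate K5, crate R7]
4. Keeper goes back to the lower station with crate K5.  [the lower station: crate K5, crate R2, crate R3, crate R4 | the upper station: crate K1, crate R7]
5. Keeper goes to the upper station with crate R2 and crate R4.  [the lower station: crate K5, crate R3 | the upper station: crate K1, crate R2, crate R4, crate R7]
6. Keeper goes back to the lower station with crate K1.  [the lower station: crate K1, crate K5, crate R3 | the upper station: crate R2, crate R4, crate R7]
7. Keeper goes to the upper station with crate K5 and crate R3.  [the lower station: crate K1 | the upper station: crate K5, crate R2, crate R3, crate R4, crate R7]
8. Keeper goes back to the lower station with crate K5.  [the lower station: crate K1, crate K5 | the upper station: crate R2, crate R3, crate R4, crate R7]
9. Keeper goes to the upper station with crate K1 and crate K5.  [the lower station: — | the upper station: crate K1, crate K5, crate R2, crate R3, crate R4, crate R7]

Yes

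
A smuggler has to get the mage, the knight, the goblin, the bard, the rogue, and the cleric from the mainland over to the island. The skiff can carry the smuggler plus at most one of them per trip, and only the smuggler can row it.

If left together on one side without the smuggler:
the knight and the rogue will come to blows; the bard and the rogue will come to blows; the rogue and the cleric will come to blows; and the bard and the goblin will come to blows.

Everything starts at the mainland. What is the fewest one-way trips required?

impossible

Whatever the first load, the items left behind include a forbidden pair without the smuggler. No opening move is safe, so no plan exists.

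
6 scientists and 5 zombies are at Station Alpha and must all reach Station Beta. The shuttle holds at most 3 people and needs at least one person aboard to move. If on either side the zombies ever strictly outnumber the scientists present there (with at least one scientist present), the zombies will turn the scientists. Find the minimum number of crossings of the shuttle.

9

Counting alone: each trip to Station Beta takes at most 3 across and each return brings at least 1 back, so after t trips out (and t−1 returns) at most 3t − (t−1) of the 11 are across; that first reaches 11 at t = 5, so at least 9 crossings are needed.
The plan below uses exactly 9 crossings, so it is optimal:
1. 3 zombies → Station Beta.  (Station Alpha: 6S 2Z; Station Beta: 0S 3Z)
2. 1 zombie ← Station Alpha.  (Station Alpha: 6S 3Z; Station Beta: 0S 2Z)
3. 3 scientists → Station Beta.  (Station Alpha: 3S 3Z; Station Beta: 3S 2Z)
4. 1 scientist ← Station Alpha.  (Station Alpha: 4S 3Z; Station Beta: 2S 2Z)
5. 2 scientists and 1 zombie → Station Beta.  (Station Alpha: 2S 2Z; Station Beta: 4S 3Z)
6. 1 scientist ← Station Alpha.  (Station Alpha: 3S 2Z; Station Beta: 3S 3Z)
7. 2 scientists and 1 zombie → Station Beta.  (Station Alpha: 1S 1Z; Station Beta: 5S 4Z)
8. 1 scientist ← Station Alpha.  (Station Alpha: 2S 1Z; Station Beta: 4S 4Z)
9. 2 scientists and 1 zombie → Station Beta.  (Station Alpha: 0S 0Z; Station Beta: 6S 5Z)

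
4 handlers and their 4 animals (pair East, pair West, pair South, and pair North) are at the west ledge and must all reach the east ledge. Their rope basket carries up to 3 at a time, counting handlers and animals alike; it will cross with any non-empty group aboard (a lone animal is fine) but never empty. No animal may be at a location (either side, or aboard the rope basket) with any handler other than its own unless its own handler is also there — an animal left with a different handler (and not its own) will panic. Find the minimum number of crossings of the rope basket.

9

Counting alone: each trip to the east ledge takes at most 3 across and each return brings at least 1 back, so after t trips out (and t−1 returns) at most 3t − (t−1) of the 8 are across; that first reaches 8 at t = 4, so at least 7 crossings are needed.
The safety rule pushes this higher. Following every safe sequence of crossings, the most of the 8 that can be at the east ledge as the rope basket arrives there on crossing 7 is 7 — never all 8.
So no plan with fewer than 9 crossings exists, and this one achieves 9:
1. animal East and handler East cross → the east ledge.
2. handler East crosses ← the west ledge.
3. animal West, handler East, and handler West cross → the east ledge.
4. animal East and handler East cross ← the west ledge.
5. handler East, handler North, and handler South cross → the east ledge.
6. animal West crosses ← the west ledge.
7. animal East and animal West cross → the east ledge.
8. animal East crosses ← the west ledge.
9. animal East, animal North, and animal South cross → the east ledge.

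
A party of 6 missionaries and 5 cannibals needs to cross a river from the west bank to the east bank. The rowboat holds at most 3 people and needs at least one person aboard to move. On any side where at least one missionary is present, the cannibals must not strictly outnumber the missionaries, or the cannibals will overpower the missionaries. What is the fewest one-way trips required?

Counting alone: each trip to the east bank takes at most 3 across and each return brings at least 1 back, so after t trips out (and t−1 returns) at most 3t − (t−1) of the 11 are across; that first reaches 11 at t = 5, so at least 9 crossings are needed.
The plan below uses exactly 9 crossings, so it is optimal:
1. 3 cannibals → the east bank.  (the west bank: 6M 2C; the east bank: 0M 3C)
2. 1 cannibal ← the west bank.  (the west bank: 6M 3C; the east bank: 0M 2C)
3. 3 missionaries → the east bank.  (the west bank: 3M 3C; the east bank: 3M 2C)
4. 1 missionary ← the west bank.  (the west bank: 4M 3C; the east bank: 2M 2C)
5. 2 missionaries and 1 cannibal → the east bank.  (the west bank: 2M 2C; the east bank: 4M 3C)
6. 1 missionary ← the west bank.  (the west bank: 3M 2C; the east bank: 3M 3C)
7. 2 missionaries and 1 cannibal → the east bank.  (the west bank: 1M 1C; the east bank: 5M 4C)
8. 1 missionary ← the west bank.  (the west bank: 2M 1C; the east bank: 4M 4C)
9. 2 missionaries and 1 cannibal → the east bank.  (the west bank: 0M 0C; the east bank: 6M 5C)

9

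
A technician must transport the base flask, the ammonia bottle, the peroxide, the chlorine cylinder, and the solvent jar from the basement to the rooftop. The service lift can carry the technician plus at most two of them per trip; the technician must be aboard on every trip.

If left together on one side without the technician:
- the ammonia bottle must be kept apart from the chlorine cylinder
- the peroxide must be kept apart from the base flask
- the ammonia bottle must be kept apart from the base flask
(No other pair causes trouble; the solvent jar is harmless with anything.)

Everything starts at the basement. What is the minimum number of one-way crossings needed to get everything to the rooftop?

5

Counting alone: the technician can take at most 2 across per trip to the rooftop, so moving all 5 needs at least 3 loaded trips out, with a return between consecutive ones — at least 5 crossings.
The plan below uses exactly 5 crossings, so it is optimal:
1. Technician goes to the rooftop with the ammonia bottle and the base flask.
2. Technician goes back to the basement with the base flask.
3. Technician goes to the rooftop with the peroxide and the solvent jar.
4. Technician goes back to the basement alone.
5. Technician goes to the rooftop with the base flask and the chlorine cylinder.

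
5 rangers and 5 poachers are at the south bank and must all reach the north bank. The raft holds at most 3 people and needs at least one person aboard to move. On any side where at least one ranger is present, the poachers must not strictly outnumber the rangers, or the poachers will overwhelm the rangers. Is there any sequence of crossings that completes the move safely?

1. 2 poachers → the north bank.  (the south bank: 5R 3P; the north bank: 0R 2P)
2. 1 poacher ← the south bank.  (the south bank: 5R 4P; the north bank: 0R 1P)
3. 3 poachers → the north bank.  (the south bank: 5R 1P; the north bank: 0R 4P)
4. 1 poacher ← the south bank.  (the south bank: 5R 2P; the north bank: 0R 3P)
5. 3 rangers → the north bank.  (the south bank: 2R 2P; the north bank: 3R 3P)
6. 1 ranger and 1 poacher ← the south bank.  (the south bank: 3R 3P; the north bank: 2R 2P)
7. 3 rangers → the north bank.  (the south bank: 0R 3P; the north bank: 5R 2P)
8. 1 poacher ← the south bank.  (the south bank: 0R 4P; the north bank: 5R 1P)
9. 2 poachers → the north bank.  (the south bank: 0R 2P; the north bank: 5R 3P)
10. 1 poacher ← the south bank.  (the south bank: 0R 3P; the north bank: 5R 2P)
11. 3 poachers → the north bank.  (the south bank: 0R 0P; the north bank: 5R 5P)

Yes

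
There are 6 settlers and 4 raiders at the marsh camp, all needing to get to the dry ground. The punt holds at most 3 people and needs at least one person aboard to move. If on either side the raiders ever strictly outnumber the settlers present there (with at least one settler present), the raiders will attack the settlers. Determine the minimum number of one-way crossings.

Counting alone: each trip to the dry ground takes at most 3 across and each return brings at least 1 back, so after t trips out (and t−1 returns) at most 3t − (t−1) of the 10 are across; that first reaches 10 at t = 5, so at least 9 crossings are needed.
The plan below uses exactly 9 crossings, so it is optimal:
1. 2 raiders → the dry ground.  (the marsh camp: 6S 2R; the dry ground: 0S 2R)
2. 1 raider ← the marsh camp.  (the marsh camp: 6S 3R; the dry ground: 0S 1R)
3. 3 raiders → the dry ground.  (the marsh camp: 6S 0R; the dry ground: 0S 4R)
4. 1 raider ← the marsh camp.  (the marsh camp: 6S 1R; the dry ground: 0S 3R)
5. 3 settlers → the dry ground.  (the marsh camp: 3S 1R; the dry ground: 3S 3R)
6. 1 raider ← the marsh camp.  (the marsh camp: 3S 2R; the dry ground: 3S 2R)
7. 1 settler and 2 raiders → the dry ground.  (the marsh camp: 2S 0R; the dry ground: 4S 4R)
8. 1 raider ← the marsh camp.  (the marsh camp: 2S 1R; the dry ground: 4S 3R)
9. 2 settlers and 1 raider → the dry ground.  (the marsh camp: 0S 0R; the dry ground: 6S 4R)

9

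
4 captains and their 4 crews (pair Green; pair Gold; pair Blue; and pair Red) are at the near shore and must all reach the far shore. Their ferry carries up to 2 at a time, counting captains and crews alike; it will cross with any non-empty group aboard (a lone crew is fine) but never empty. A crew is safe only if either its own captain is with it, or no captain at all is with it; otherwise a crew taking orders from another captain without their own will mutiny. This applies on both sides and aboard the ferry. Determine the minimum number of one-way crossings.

impossible

Following every safe sequence of crossings from the start, the most of the 8 that can be at the far shore as the ferry arrives there on crossings 1, 3, 5 is 2, 3, 4 respectively; the best ever achieved is 4 of 8.
From crossing 7 on, no configuration arises that was not already reachable earlier: only 44 distinct safe configurations (who is on which side, and where the ferry is) can ever be reached, none of them has everyone across, and every continuation just revisits them. So no valid plan exists.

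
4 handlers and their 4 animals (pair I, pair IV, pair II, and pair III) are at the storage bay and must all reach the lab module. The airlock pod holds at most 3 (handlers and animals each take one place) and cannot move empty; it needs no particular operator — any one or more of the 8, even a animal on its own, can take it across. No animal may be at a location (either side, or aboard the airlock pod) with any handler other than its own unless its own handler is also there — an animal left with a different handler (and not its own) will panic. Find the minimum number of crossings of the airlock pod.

9

Counting alone: each trip to the lab module takes at most 3 across and each return brings at least 1 back, so after t trips out (and t−1 returns) at most 3t − (t−1) of the 8 are across; that first reaches 8 at t = 4, so at least 7 crossings are needed.
The safety rule pushes this higher. Following every safe sequence of crossings, the most of the 8 that can be at the lab module as the airlock pod arrives there on crossing 7 is 7 — never all 8.
So no plan with fewer than 9 crossings exists, and this one achieves 9:
1. animal I and handler I cross → the lab module.
2. handler I crosses ← the storage bay.
3. animal IV, handler I, and handler IV cross → the lab module.
4. animal I and handler I cross ← the storage bay.
5. handler I, handler II, and handler III cross → the lab module.
6. animal IV crosses ← the storage bay.
7. animal I and animal IV cross → the lab module.
8. animal I crosses ← the storage bay.
9. animal I, animal II, and animal III cross → the lab module.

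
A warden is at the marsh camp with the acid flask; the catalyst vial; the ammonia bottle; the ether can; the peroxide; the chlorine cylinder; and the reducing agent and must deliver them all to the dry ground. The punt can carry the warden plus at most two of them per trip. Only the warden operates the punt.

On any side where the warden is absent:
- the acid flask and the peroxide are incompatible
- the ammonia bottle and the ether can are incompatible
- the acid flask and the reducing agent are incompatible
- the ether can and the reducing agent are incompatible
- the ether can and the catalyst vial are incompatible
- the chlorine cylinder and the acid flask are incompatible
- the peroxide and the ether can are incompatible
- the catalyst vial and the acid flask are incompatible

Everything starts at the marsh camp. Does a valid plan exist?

Following every safe sequence of crossings from the start, the most of the 7 that can be at the dry ground as the punt arrives there on crossings 1, 3 is 2, 4 respectively; the best ever achieved is 4 of 7.
From crossing 5 on, no configuration arises that was not already reachable earlier: only 37 distinct safe configurations (who is on which side, and where the punt is) can ever be reached, none of them has everyone across, and every continuation just revisits them. So no valid plan exists.

No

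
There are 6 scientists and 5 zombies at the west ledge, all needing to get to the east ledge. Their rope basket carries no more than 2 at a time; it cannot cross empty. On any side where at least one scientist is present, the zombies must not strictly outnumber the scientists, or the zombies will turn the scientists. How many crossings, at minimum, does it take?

19

Counting alone: each trip to the east ledge takes at most 2 across and each return brings at least 1 back, so after t trips out (and t−1 returns) at most 2t − (t−1) of the 11 are across; that first reaches 11 at t = 10, so at least 19 crossings are needed.
The plan below uses exactly 19 crossings, so it is optimal:
1. 2 zombies → the east ledge.  (the west ledge: 6S 3Z; the east ledge: 0S 2Z)
2. 1 zombie ← the west ledge.  (the west ledge: 6S 4Z; the east ledge: 0S 1Z)
3. 2 zombies → the east ledge.  (the west ledge: 6S 2Z; the east ledge: 0S 3Z)
4. 1 zombie ← the west ledge.  (the west ledge: 6S 3Z; the east ledge: 0S 2Z)
5. 2 scientists → the east ledge.  (the west ledge: 4S 3Z; the east ledge: 2S 2Z)
6. 1 zombie ← the west ledge.  (the west ledge: 4S 4Z; the east ledge: 2S 1Z)
7. 1 scientist and 1 zombie → the east ledge.  (the west ledge: 3S 3Z; the east ledge: 3S 2Z)
8. 1 scientist ← the west ledge.  (the west ledge: 4S 3Z; the east ledge: 2S 2Z)
9. 1 scientist and 1 zombie → the east ledge.  (the west ledge: 3S 2Z; the east ledge: 3S 3Z)
10. 1 zombie ← the west ledge.  (the west ledge: 3S 3Z; the east ledge: 3S 2Z)
11. 1 scientist and 1 zombie → the east ledge.  (the west ledge: 2S 2Z; the east ledge: 4S 3Z)
12. 1 scientist ← the west ledge.  (the west ledge: 3S 2Z; the east ledge: 3S 3Z)
13. 1 scientist and 1 zombie → the east ledge.  (the west ledge: 2S 1Z; the east ledge: 4S 4Z)
14. 1 zombie ← the west ledge.  (the west ledge: 2S 2Z; the east ledge: 4S 3Z)
15. 1 scientist and 1 zombie → the east ledge.  (the west ledge: 1S 1Z; the east ledge: 5S 4Z)
16. 1 scientist ← the west ledge.  (the west ledge: 2S 1Z; the east ledge: 4S 4Z)
17. 1 scientist and 1 zombie → the east ledge.  (the west ledge: 1S 0Z; the east ledge: 5S 5Z)
18. 1 zombie ← the west ledge.  (the west ledge: 1S 1Z; the east ledge: 5S 4Z)
19. 1 scientist and 1 zombie → the east ledge.  (the west ledge: 0S 0Z; the east ledge: 6S 5Z)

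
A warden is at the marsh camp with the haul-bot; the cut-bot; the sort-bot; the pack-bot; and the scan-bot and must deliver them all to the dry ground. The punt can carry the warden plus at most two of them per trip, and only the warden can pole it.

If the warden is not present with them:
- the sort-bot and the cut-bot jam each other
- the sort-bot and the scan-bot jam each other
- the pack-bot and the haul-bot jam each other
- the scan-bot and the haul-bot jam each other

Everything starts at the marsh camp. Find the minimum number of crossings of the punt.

Counting alone: the warden can take at most 2 across per trip to the dry ground, so moving all 5 needs at least 3 loaded trips out, with a return between consecutive ones — at least 5 crossings.
The safety rule pushes this higher. Following every safe sequence of crossings, the most of the 5 that can be at the dry ground as the punt arrives there on crossing 5 is 4 — never all 5.
So no plan with fewer than 7 crossings exists, and this one achieves 7:
1. Warden goes to the dry ground with the haul-bot and the sort-bot.  [the marsh camp: the cut-bot, the pack-bot, the scan-bot | the dry ground: the haul-bot, the sort-bot]
2. Warden goes back to the marsh camp alone.  [the marsh camp: the cut-bot, the pack-bot, the scan-bot | the dry ground: the haul-bot, the sort-bot]
3. Warden goes to the dry ground with the cut-bot.  [the marsh camp: the pack-bot, the scan-bot | the dry ground: the cut-bot, the haul-bot, the sort-bot]
4. Warden goes back to the marsh camp with the sort-bot.  [the marsh camp: the pack-bot, the scan-bot, the sort-bot | the dry ground: the cut-bot, the haul-bot]
5. Warden goes to the dry ground with the pack-bot and the scan-bot.  [the marsh camp: the sort-bot | the dry ground: the cut-bot, the haul-bot, the pack-bot, the scan-bot]
6. Warden goes back to the marsh camp with the haul-bot.  [the marsh camp: the haul-bot, the sort-bot | the dry ground: the cut-bot, the pack-bot, the scan-bot]
7. Warden goes to the dry ground with the haul-bot and the sort-bot.  [the marsh camp: — | the dry ground: the cut-bot, the haul-bot, the pack-bot, the scan-bot, the sort-bot]

7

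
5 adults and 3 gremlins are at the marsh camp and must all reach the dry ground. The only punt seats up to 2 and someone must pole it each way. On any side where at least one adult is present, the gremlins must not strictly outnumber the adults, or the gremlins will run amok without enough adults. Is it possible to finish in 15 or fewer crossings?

Yes — this plan uses 13 crossings (≤ 15):
1. 2 gremlins → the dry ground.  (the marsh camp: 5A 1G; the dry ground: 0A 2G)
2. 1 gremlin ← the marsh camp.  (the marsh camp: 5A 2G; the dry ground: 0A 1G)
3. 2 gremlins → the dry ground.  (the marsh camp: 5A 0G; the dry ground: 0A 3G)
4. 1 gremlin ← the marsh camp.  (the marsh camp: 5A 1G; the dry ground: 0A 2G)
5. 2 adults → the dry ground.  (the marsh camp: 3A 1G; the dry ground: 2A 2G)
6. 1 gremlin ← the marsh camp.  (the marsh camp: 3A 2G; the dry ground: 2A 1G)
7. 1 adult and 1 gremlin → the dry ground.  (the marsh camp: 2A 1G; the dry ground: 3A 2G)
8. 1 gremlin ← the marsh camp.  (the marsh camp: 2A 2G; the dry ground: 3A 1G)
9. 2 gremlins → the dry ground.  (the marsh camp: 2A 0G; the dry ground: 3A 3G)
10. 1 gremlin ← the marsh camp.  (the marsh camp: 2A 1G; the dry ground: 3A 2G)
11. 1 adult and 1 gremlin → the dry ground.  (the marsh camp: 1A 0G; the dry ground: 4A 3G)
12. 1 gremlin ← the marsh camp.  (the marsh camp: 1A 1G; the dry ground: 4A 2G)
13. 1 adult and 1 gremlin → the dry ground.  (the marsh camp: 0A 0G; the dry ground: 5A 3G)

Yes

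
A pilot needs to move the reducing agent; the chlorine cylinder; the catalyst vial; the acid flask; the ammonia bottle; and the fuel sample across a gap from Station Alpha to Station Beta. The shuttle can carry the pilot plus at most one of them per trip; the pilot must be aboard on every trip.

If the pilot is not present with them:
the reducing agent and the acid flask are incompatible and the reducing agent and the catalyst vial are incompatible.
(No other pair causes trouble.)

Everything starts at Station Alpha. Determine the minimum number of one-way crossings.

13

Counting alone: the pilot can take at most 1 across per trip to Station Beta, so moving all 6 needs at least 6 loaded trips out, with a return between consecutive ones — at least 11 crossings.
The safety rule pushes this higher. Following every safe sequence of crossings, the most of the 6 that can be at Station Beta as the shuttle arrives there on crossing 11 is 5 — never all 6.
So no plan with fewer than 13 crossings exists, and this one achieves 13:
1. Pilot goes to Station Beta with the reducing agent.
2. Pilot goes back to Station Alpha alone.
3. Pilot goes to Station Beta with the chlorine cylinder.
4. Pilot goes back to Station Alpha alone.
5. Pilot goes to Station Beta with the catalyst vial.
6. Pilot goes back to Station Alpha with the reducing agent.
7. Pilot goes to Station Beta with the acid flask.
8. Pilot goes back to Station Alpha alone.
9. Pilot goes to Station Beta with the ammonia bottle.
10. Pilot goes back to Station Alpha alone.
11. Pilot goes to Station Beta with the fuel sample.
12. Pilot goes back to Station Alpha alone.
13. Pilot goes to Station Beta with the reducing agent.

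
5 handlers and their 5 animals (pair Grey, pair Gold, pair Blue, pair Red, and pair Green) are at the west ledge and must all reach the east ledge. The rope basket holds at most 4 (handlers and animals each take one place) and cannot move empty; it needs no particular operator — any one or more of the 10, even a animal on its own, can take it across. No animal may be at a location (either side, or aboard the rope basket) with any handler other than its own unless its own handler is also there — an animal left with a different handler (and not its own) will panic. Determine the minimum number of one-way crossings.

Counting alone: each trip to the east ledge takes at most 4 across and each return brings at least 1 back, so after t trips out (and t−1 returns) at most 4t − (t−1) of the 10 are across; that first reaches 10 at t = 3, so at least 5 crossings are needed.
The safety rule pushes this higher. Following every safe sequence of crossings, the most of the 10 that can be at the east ledge as the rope basket arrives there on crossing 5 is 9 — never all 10.
So no plan with fewer than 7 crossings exists, and this one achieves 7:
1. animal Grey and handler Grey cross → the east ledge.
2. handler Grey crosses ← the west ledge.
3. animal Blue, animal Gold, animal Green, and animal Red cross → the east ledge.
4. animal Grey crosses ← the west ledge.
5. handler Blue, handler Gold, handler Green, and handler Red cross → the east ledge.
6. animal Gold and handler Gold cross ← the west ledge.
7. animal Gold, animal Grey, handler Gold, and handler Grey cross → the east ledge.

7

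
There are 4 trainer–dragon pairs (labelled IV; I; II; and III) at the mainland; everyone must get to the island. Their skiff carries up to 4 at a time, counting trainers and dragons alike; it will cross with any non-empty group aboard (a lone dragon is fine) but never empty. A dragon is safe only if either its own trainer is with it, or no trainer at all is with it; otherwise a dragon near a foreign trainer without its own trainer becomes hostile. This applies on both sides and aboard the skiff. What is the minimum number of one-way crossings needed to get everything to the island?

Counting alone: each trip to the island takes at most 4 across and each return brings at least 1 back, so after t trips out (and t−1 returns) at most 4t − (t−1) of the 8 are across; that first reaches 8 at t = 3, so at least 5 crossings are needed.
The plan below uses exactly 5 crossings, so it is optimal:
1. dragon IV and trainer IV cross → the island.
2. trainer IV crosses ← the mainland.
3. trainer I, trainer II, trainer III, and trainer IV cross → the island.
4. dragon IV crosses ← the mainland.
5. dragon I, dragon II, dragon III, and dragon IV cross → the island.

5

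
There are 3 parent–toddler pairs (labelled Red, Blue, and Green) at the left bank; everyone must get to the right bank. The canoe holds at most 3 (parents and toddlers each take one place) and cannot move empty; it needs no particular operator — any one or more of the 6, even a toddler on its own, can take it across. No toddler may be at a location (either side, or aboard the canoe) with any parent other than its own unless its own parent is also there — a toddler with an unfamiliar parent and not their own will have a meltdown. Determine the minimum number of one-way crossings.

Counting alone: each trip to the right bank takes at most 3 across and each return brings at least 1 back, so after t trips out (and t−1 returns) at most 3t − (t−1) of the 6 are across; that first reaches 6 at t = 3, so at least 5 crossings are needed.
The plan below uses exactly 5 crossings, so it is optimal:
1. parent Red and toddler Red cross → the right bank.
2. parent Red crosses ← the left bank.
3. parent Blue, parent Green, and parent Red cross → the right bank.
4. toddler Red crosses ← the left bank.
5. toddler Blue, toddler Green, and toddler Red cross → the right bank.

5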